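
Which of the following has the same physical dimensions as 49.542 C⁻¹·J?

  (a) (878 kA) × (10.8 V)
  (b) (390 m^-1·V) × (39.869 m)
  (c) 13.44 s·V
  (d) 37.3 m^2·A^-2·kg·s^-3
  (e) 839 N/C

(b)

Reference: J·C⁻¹ = N·m·(s·A)⁻¹ = kg·m²·s⁻³·A⁻¹.
Each option:
  (a) [A] · [kg·m²·s⁻³·A⁻¹] = kg·m²·s⁻³
  (b) [kg·m·s⁻³·A⁻¹] · [m] = kg·m²·s⁻³·A⁻¹  ← same
  (c) V·s = J·C⁻¹·s = kg·m²·s⁻²·A⁻¹
  (d) kg·m²·s⁻³·A⁻²
  (e) N·C⁻¹ = kg·m·s⁻²·(s·A)⁻¹ = kg·m·s⁻³·A⁻¹
Only (b) matches kg·m²·s⁻³·A⁻¹.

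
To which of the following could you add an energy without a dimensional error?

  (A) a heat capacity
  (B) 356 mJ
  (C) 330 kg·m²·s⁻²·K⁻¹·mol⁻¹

(B)

Reference: [energy] = kg·m²·s⁻².
Each option:
  (A) [heat capacity] = kg·m²·s⁻²·K⁻¹
  (B) J = N·m = kg·m²·s⁻²  ← same
  (C) kg·m²·s⁻²·K⁻¹·mol⁻¹
Only (B) matches kg·m²·s⁻².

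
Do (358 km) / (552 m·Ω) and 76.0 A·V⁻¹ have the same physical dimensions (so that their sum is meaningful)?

Reduce each to base SI dimensions:
  (358 km) / (552 m·Ω):  [m] / [kg·m³·s⁻³·A⁻²] = kg⁻¹·m⁻²·s³·A²
  76.0 A·V⁻¹:  A·V⁻¹ = A·(J·C⁻¹)⁻¹ = kg⁻¹·m⁻²·s³·A²
Both are kg⁻¹·m⁻²·s³·A², so they have the same dimensions and can be added.

Yes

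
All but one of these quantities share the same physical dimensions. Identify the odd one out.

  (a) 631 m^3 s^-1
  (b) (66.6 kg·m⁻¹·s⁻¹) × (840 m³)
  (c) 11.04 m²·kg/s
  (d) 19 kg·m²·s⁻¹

Expand each in SI base units:
  (a) m³·s⁻¹
  (b) [kg·m⁻¹·s⁻¹] · [m³] = kg·m²·s⁻¹
  (c) kg·m²·s⁻¹
  (d) kg·m²·s⁻¹
All reduce to kg·m²·s⁻¹ except (a), which is m³·s⁻¹.

(a)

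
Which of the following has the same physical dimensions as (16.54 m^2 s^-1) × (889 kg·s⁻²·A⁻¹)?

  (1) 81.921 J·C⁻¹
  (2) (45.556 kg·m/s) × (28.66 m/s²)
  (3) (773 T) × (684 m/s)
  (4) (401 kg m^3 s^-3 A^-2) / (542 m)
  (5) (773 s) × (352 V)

(1)

Reference: [m²·s⁻¹] · [kg·s⁻²·A⁻¹] = kg·m²·s⁻³·A⁻¹.
Each option:
  (1) J·C⁻¹ = N·m·(s·A)⁻¹ = kg·m²·s⁻³·A⁻¹  ← same
  (2) [kg·m·s⁻¹] · [m·s⁻²] = kg·m²·s⁻³
  (3) [kg·s⁻²·A⁻¹] · [m·s⁻¹] = kg·m·s⁻³·A⁻¹
  (4) [kg·m³·s⁻³·A⁻²] / [m] = kg·m²·s⁻³·A⁻²
  (5) [s] · [kg·m²·s⁻³·A⁻¹] = kg·m²·s⁻²·A⁻¹
Only (1) matches kg·m²·s⁻³·A⁻¹.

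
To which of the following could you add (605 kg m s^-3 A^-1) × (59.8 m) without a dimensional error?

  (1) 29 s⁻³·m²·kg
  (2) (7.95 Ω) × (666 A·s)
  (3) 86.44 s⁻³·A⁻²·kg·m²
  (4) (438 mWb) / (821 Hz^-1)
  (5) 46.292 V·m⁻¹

(4)

Reference: [kg·m·s⁻³·A⁻¹] · [m] = kg·m²·s⁻³·A⁻¹.
Each option:
  (1) kg·m²·s⁻³
  (2) [kg·m²·s⁻³·A⁻²] · [s·A] = kg·m²·s⁻²·A⁻¹
  (3) kg·m²·s⁻³·A⁻²
  (4) [kg·m²·s⁻²·A⁻¹] / [s] = kg·m²·s⁻³·A⁻¹  ← same
  (5) V·m⁻¹ = J·C⁻¹·m⁻¹ = kg·m·s⁻³·A⁻¹
Only (4) matches kg·m²·s⁻³·A⁻¹.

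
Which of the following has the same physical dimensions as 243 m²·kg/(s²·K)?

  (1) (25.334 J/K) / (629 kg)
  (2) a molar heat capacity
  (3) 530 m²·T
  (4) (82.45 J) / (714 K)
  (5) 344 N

(4)

Reference: kg·m²·s⁻²·K⁻¹.
Each option:
  (1) [kg·m²·s⁻²·K⁻¹] / [kg] = m²·s⁻²·K⁻¹
  (2) [molar heat capacity] = kg·m²·s⁻²·K⁻¹·mol⁻¹
  (3) T·m² = Wb·m⁻²·m² = kg·m²·s⁻²·A⁻¹
  (4) [kg·m²·s⁻²] / [K] = kg·m²·s⁻²·K⁻¹  ← same
  (5) N = kg·m·s⁻²
Only (4) matches kg·m²·s⁻²·K⁻¹.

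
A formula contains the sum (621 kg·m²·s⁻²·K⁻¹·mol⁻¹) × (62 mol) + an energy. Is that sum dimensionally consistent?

Work out the base dimensions of each:
  (621 kg·m²·s⁻²·K⁻¹·mol⁻¹) × (62 mol):  [kg·m²·s⁻²·K⁻¹·mol⁻¹] · [mol] = kg·m²·s⁻²·K⁻¹
  an energy:  [energy] = kg·m²·s⁻²
kg·m²·s⁻²·K⁻¹ ≠ kg·m²·s⁻², so they cannot be added.

No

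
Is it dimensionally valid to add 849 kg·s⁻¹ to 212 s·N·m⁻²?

Work out the base dimensions of each:
  849 kg·s⁻¹:  kg·s⁻¹
  212 s·N·m⁻²:  N·s·m⁻² = kg·m·s⁻²·s·m⁻² = kg·m⁻¹·s⁻¹
kg·s⁻¹ ≠ kg·m⁻¹·s⁻¹, so they cannot be added.

No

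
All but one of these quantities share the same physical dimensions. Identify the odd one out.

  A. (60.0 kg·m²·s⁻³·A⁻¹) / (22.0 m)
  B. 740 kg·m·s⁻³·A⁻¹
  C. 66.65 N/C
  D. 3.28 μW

D.

In SI base units:
  A. [kg·m²·s⁻³·A⁻¹] / [m] = kg·m·s⁻³·A⁻¹
  B. kg·m·s⁻³·A⁻¹
  C. N·C⁻¹ = kg·m·s⁻²·(s·A)⁻¹ = kg·m·s⁻³·A⁻¹
  D. W = J·s⁻¹ = kg·m²·s⁻³
All reduce to kg·m·s⁻³·A⁻¹ except D., which is kg·m²·s⁻³.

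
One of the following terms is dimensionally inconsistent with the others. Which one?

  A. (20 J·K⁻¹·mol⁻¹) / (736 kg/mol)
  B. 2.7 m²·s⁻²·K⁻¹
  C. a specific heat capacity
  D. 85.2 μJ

D.

In SI base units:
  A. [kg·m²·s⁻²·K⁻¹·mol⁻¹] / [kg·mol⁻¹] = m²·s⁻²·K⁻¹
  B. m²·s⁻²·K⁻¹
  C. [specific heat capacity] = m²·s⁻²·K⁻¹
  D. J = N·m = kg·m²·s⁻²
All reduce to m²·s⁻²·K⁻¹ except D., which is kg·m²·s⁻².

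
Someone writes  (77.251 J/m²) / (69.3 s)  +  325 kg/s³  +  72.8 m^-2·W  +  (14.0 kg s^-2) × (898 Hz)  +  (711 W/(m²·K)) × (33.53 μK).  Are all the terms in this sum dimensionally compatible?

Yes

In SI base units:
  (77.251 J/m²) / (69.3 s):  [kg·s⁻²] / [s] = kg·s⁻³
  325 kg/s³:  kg·s⁻³
  72.8 m^-2·W:  W·m⁻² = J·s⁻¹·m⁻² = kg·s⁻³
  (14.0 kg s^-2) × (898 Hz):  [kg·s⁻²] · [s⁻¹] = kg·s⁻³
  (711 W/(m²·K)) × (33.53 μK):  [kg·s⁻³·K⁻¹] · [K] = kg·s⁻³
Every term reduces to kg·s⁻³.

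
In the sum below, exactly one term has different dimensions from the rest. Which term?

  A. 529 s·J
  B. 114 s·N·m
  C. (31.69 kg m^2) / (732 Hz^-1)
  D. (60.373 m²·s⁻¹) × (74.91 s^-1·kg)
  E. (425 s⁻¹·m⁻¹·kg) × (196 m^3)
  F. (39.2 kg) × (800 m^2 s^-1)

Reduce each to base SI dimensions:
  A. J·s = N·m·s = kg·m²·s⁻¹
  B. N·m·s = kg·m·s⁻²·m·s = kg·m²·s⁻¹
  C. [kg·m²] / [s] = kg·m²·s⁻¹
  D. [m²·s⁻¹] · [kg·s⁻¹] = kg·m²·s⁻²
  E. [kg·m⁻¹·s⁻¹] · [m³] = kg·m²·s⁻¹
  F. [kg] · [m²·s⁻¹] = kg·m²·s⁻¹
All reduce to kg·m²·s⁻¹ except D., which is kg·m²·s⁻².

D.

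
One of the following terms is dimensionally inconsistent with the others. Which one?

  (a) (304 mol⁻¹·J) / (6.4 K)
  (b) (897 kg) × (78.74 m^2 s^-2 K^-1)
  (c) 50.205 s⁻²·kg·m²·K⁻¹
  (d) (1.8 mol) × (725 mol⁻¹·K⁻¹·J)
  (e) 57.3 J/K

Expand each in SI base units:
  (a) [kg·m²·s⁻²·mol⁻¹] / [K] = kg·m²·s⁻²·K⁻¹·mol⁻¹
  (b) [kg] · [m²·s⁻²·K⁻¹] = kg·m²·s⁻²·K⁻¹
  (c) kg·m²·s⁻²·K⁻¹
  (d) [mol] · [kg·m²·s⁻²·K⁻¹·mol⁻¹] = kg·m²·s⁻²·K⁻¹
  (e) J·K⁻¹ = N·m·K⁻¹ = kg·m²·s⁻²·K⁻¹
All reduce to kg·m²·s⁻²·K⁻¹ except (a), which is kg·m²·s⁻²·K⁻¹·mol⁻¹.

(a)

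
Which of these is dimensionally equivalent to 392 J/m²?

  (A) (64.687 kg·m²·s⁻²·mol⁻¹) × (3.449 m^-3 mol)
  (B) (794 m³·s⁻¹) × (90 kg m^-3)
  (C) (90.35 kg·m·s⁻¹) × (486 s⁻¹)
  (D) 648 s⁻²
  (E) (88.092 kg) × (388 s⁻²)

(E)

Reference: J·m⁻² = N·m·m⁻² = kg·s⁻².
Each option:
  (A) [kg·m²·s⁻²·mol⁻¹] · [m⁻³·mol] = kg·m⁻¹·s⁻²
  (B) [m³·s⁻¹] · [kg·m⁻³] = kg·s⁻¹
  (C) [kg·m·s⁻¹] · [s⁻¹] = kg·m·s⁻²
  (D) s⁻²
  (E) [kg] · [s⁻²] = kg·s⁻²  ← same
Only (E) matches kg·s⁻².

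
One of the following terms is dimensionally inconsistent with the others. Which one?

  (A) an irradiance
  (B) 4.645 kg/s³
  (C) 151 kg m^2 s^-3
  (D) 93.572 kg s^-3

Expand each in SI base units:
  (A) [irradiance] = kg·s⁻³
  (B) kg·s⁻³
  (C) kg·m²·s⁻³
  (D) kg·s⁻³
All reduce to kg·s⁻³ except (C), which is kg·m²·s⁻³.

(C)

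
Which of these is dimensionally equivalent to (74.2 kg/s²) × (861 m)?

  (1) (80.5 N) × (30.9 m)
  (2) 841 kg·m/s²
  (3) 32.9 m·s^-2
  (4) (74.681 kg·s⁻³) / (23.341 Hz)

(2)

Reference: [kg·s⁻²] · [m] = kg·m·s⁻².
Each option:
  (1) [kg·m·s⁻²] · [m] = kg·m²·s⁻²
  (2) kg·m·s⁻²  ← same
  (3) m·s⁻²
  (4) [kg·s⁻³] / [s⁻¹] = kg·s⁻²
Only (2) matches kg·m·s⁻².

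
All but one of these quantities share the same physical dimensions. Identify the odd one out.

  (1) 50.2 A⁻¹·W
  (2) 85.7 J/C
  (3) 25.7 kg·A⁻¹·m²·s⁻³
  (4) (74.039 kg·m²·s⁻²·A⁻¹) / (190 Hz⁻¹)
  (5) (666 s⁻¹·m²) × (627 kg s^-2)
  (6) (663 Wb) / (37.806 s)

(5)

In SI base units:
  (1) W·A⁻¹ = J·s⁻¹·A⁻¹ = kg·m²·s⁻³·A⁻¹
  (2) J·C⁻¹ = N·m·(s·A)⁻¹ = kg·m²·s⁻³·A⁻¹
  (3) kg·m²·s⁻³·A⁻¹
  (4) [kg·m²·s⁻²·A⁻¹] / [s] = kg·m²·s⁻³·A⁻¹
  (5) [m²·s⁻¹] · [kg·s⁻²] = kg·m²·s⁻³
  (6) [kg·m²·s⁻²·A⁻¹] / [s] = kg·m²·s⁻³·A⁻¹
All reduce to kg·m²·s⁻³·A⁻¹ except (5), which is kg·m²·s⁻³.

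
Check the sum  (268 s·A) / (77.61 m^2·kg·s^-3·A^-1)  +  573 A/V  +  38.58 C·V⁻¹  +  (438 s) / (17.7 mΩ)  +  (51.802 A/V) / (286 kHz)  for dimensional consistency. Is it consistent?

No

In SI base units:
  (268 s·A) / (77.61 m^2·kg·s^-3·A^-1):  [s·A] / [kg·m²·s⁻³·A⁻¹] = kg⁻¹·m⁻²·s⁴·A²
  573 A/V:  A·V⁻¹ = A·(J·C⁻¹)⁻¹ = kg⁻¹·m⁻²·s³·A²
  38.58 C·V⁻¹:  C·V⁻¹ = s·A·(J·C⁻¹)⁻¹ = kg⁻¹·m⁻²·s⁴·A²
  (438 s) / (17.7 mΩ):  [s] / [kg·m²·s⁻³·A⁻²] = kg⁻¹·m⁻²·s⁴·A²
  (51.802 A/V) / (286 kHz):  [kg⁻¹·m⁻²·s³·A²] / [s⁻¹] = kg⁻¹·m⁻²·s⁴·A²
The terms do not share a single dimension (kg⁻¹·m⁻²·s³·A² vs kg⁻¹·m⁻²·s⁴·A²).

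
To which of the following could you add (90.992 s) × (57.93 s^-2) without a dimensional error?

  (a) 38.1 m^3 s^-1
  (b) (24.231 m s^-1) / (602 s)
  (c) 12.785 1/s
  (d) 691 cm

Reference: [s] · [s⁻²] = s⁻¹.
Each option:
  (a) m³·s⁻¹
  (b) [m·s⁻¹] / [s] = m·s⁻²
  (c) s⁻¹  ← same
  (d) m
Only (c) matches s⁻¹.

(c)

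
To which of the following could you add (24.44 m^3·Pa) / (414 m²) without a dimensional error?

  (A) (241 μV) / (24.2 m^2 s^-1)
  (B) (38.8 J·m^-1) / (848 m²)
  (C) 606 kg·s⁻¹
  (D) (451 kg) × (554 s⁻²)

(D)

Reference: [kg·m²·s⁻²] / [m²] = kg·s⁻².
Each option:
  (A) [kg·m²·s⁻³·A⁻¹] / [m²·s⁻¹] = kg·s⁻²·A⁻¹
  (B) [kg·m·s⁻²] / [m²] = kg·m⁻¹·s⁻²
  (C) kg·s⁻¹
  (D) [kg] · [s⁻²] = kg·s⁻²  ← same
Only (D) matches kg·s⁻².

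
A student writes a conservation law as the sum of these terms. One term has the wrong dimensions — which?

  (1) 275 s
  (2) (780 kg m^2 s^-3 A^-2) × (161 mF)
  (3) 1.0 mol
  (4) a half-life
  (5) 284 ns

(3)

Reduce each to base SI dimensions:
  (1) s
  (2) [kg·m²·s⁻³·A⁻²] · [kg⁻¹·m⁻²·s⁴·A²] = s
  (3) mol
  (4) [half-life] = s
  (5) s
All reduce to s except (3), which is mol.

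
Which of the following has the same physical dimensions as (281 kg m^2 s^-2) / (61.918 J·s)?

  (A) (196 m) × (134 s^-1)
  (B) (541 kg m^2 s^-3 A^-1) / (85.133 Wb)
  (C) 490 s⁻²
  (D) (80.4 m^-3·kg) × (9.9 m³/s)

Reference: [kg·m²·s⁻²] / [kg·m²·s⁻¹] = s⁻¹.
Each option:
  (A) [m] · [s⁻¹] = m·s⁻¹
  (B) [kg·m²·s⁻³·A⁻¹] / [kg·m²·s⁻²·A⁻¹] = s⁻¹  ← same
  (C) s⁻²
  (D) [kg·m⁻³] · [m³·s⁻¹] = kg·s⁻¹
Only (B) matches s⁻¹.

(B)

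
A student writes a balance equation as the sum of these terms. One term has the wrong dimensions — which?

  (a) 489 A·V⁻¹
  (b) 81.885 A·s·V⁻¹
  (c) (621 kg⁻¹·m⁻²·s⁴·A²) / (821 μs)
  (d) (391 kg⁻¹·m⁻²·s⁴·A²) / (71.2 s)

(b)

Dimensions:
  (a) A·V⁻¹ = A·(J·C⁻¹)⁻¹ = kg⁻¹·m⁻²·s³·A²
  (b) A·s·V⁻¹ = A·s·(J·C⁻¹)⁻¹ = kg⁻¹·m⁻²·s⁴·A²
  (c) [kg⁻¹·m⁻²·s⁴·A²] / [s] = kg⁻¹·m⁻²·s³·A²
  (d) [kg⁻¹·m⁻²·s⁴·A²] / [s] = kg⁻¹·m⁻²·s³·A²
All reduce to kg⁻¹·m⁻²·s³·A² except (b), which is kg⁻¹·m⁻²·s⁴·A².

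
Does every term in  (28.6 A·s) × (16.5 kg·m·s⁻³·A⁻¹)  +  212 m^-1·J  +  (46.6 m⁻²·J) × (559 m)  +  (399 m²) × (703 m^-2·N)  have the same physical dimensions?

Dimensions:
  (28.6 A·s) × (16.5 kg·m·s⁻³·A⁻¹):  [s·A] · [kg·m·s⁻³·A⁻¹] = kg·m·s⁻²
  212 m^-1·J:  J·m⁻¹ = N·m·m⁻¹ = kg·m·s⁻²
  (46.6 m⁻²·J) × (559 m):  [kg·s⁻²] · [m] = kg·m·s⁻²
  (399 m²) × (703 m^-2·N):  [m²] · [kg·m⁻¹·s⁻²] = kg·m·s⁻²
Every term reduces to kg·m·s⁻².

Yes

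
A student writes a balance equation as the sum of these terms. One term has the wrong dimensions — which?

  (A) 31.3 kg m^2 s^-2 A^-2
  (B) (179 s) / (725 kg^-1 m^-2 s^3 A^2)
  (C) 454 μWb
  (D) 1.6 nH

In SI base units:
  (A) kg·m²·s⁻²·A⁻²
  (B) [s] / [kg⁻¹·m⁻²·s³·A²] = kg·m²·s⁻²·A⁻²
  (C) Wb = V·s = kg·m²·s⁻²·A⁻¹
  (D) H = V·s·A⁻¹ = kg·m²·s⁻²·A⁻²
All reduce to kg·m²·s⁻²·A⁻² except (C), which is kg·m²·s⁻²·A⁻¹.

(C)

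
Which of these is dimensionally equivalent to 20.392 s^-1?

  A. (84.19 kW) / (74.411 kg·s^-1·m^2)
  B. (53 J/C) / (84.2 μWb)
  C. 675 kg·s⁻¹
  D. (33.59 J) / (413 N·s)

Reference: s⁻¹.
Each option:
  A. [kg·m²·s⁻³] / [kg·m²·s⁻¹] = s⁻²
  B. [kg·m²·s⁻³·A⁻¹] / [kg·m²·s⁻²·A⁻¹] = s⁻¹  ← same
  C. kg·s⁻¹
  D. [kg·m²·s⁻²] / [kg·m·s⁻¹] = m·s⁻¹
Only B. matches s⁻¹.

B.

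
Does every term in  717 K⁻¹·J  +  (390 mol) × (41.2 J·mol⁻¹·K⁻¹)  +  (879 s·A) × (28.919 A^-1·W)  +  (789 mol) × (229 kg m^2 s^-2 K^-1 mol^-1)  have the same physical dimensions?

Dimensions:
  717 K⁻¹·J:  J·K⁻¹ = N·m·K⁻¹ = kg·m²·s⁻²·K⁻¹
  (390 mol) × (41.2 J·mol⁻¹·K⁻¹):  [mol] · [kg·m²·s⁻²·K⁻¹·mol⁻¹] = kg·m²·s⁻²·K⁻¹
  (879 s·A) × (28.919 A^-1·W):  [s·A] · [kg·m²·s⁻³·A⁻¹] = kg·m²·s⁻²
  (789 mol) × (229 kg m^2 s^-2 K^-1 mol^-1):  [mol] · [kg·m²·s⁻²·K⁻¹·mol⁻¹] = kg·m²·s⁻²·K⁻¹
The terms do not share a single dimension (kg·m²·s⁻² vs kg·m²·s⁻²·K⁻¹).

No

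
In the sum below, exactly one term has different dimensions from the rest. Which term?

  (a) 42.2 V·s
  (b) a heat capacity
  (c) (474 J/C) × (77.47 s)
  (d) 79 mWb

(b)

Work out the base dimensions of each:
  (a) V·s = J·C⁻¹·s = kg·m²·s⁻²·A⁻¹
  (b) [heat capacity] = kg·m²·s⁻²·K⁻¹
  (c) [kg·m²·s⁻³·A⁻¹] · [s] = kg·m²·s⁻²·A⁻¹
  (d) Wb = V·s = kg·m²·s⁻²·A⁻¹
All reduce to kg·m²·s⁻²·A⁻¹ except (b), which is kg·m²·s⁻²·K⁻¹.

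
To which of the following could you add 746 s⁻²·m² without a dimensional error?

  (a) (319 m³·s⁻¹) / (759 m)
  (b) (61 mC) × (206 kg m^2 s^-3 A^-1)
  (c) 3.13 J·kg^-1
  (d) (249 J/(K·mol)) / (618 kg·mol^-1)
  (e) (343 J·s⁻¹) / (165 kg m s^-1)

Reference: m²·s⁻².
Each option:
  (a) [m³·s⁻¹] / [m] = m²·s⁻¹
  (b) [s·A] · [kg·m²·s⁻³·A⁻¹] = kg·m²·s⁻²
  (c) J·kg⁻¹ = N·m·kg⁻¹ = m²·s⁻²  ← same
  (d) [kg·m²·s⁻²·K⁻¹·mol⁻¹] / [kg·mol⁻¹] = m²·s⁻²·K⁻¹
  (e) [kg·m²·s⁻³] / [kg·m·s⁻¹] = m·s⁻²
Only (c) matches m²·s⁻².

(c)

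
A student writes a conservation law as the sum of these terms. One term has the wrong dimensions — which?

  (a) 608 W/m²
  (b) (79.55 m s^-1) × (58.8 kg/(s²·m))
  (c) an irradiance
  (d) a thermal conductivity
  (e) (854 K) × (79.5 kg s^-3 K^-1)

Reduce each to base SI dimensions:
  (a) W·m⁻² = J·s⁻¹·m⁻² = kg·s⁻³
  (b) [m·s⁻¹] · [kg·m⁻¹·s⁻²] = kg·s⁻³
  (c) [irradiance] = kg·s⁻³
  (d) [thermal conductivity] = kg·m·s⁻³·K⁻¹
  (e) [K] · [kg·s⁻³·K⁻¹] = kg·s⁻³
All reduce to kg·s⁻³ except (d), which is kg·m·s⁻³·K⁻¹.

(d)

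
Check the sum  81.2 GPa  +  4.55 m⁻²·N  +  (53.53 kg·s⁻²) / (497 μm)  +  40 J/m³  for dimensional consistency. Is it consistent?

In SI base units:
  81.2 GPa:  Pa = N·m⁻² = kg·m⁻¹·s⁻²
  4.55 m⁻²·N:  N·m⁻² = kg·m·s⁻²·m⁻² = kg·m⁻¹·s⁻²
  (53.53 kg·s⁻²) / (497 μm):  [kg·s⁻²] / [m] = kg·m⁻¹·s⁻²
  40 J/m³:  J·m⁻³ = N·m·m⁻³ = kg·m⁻¹·s⁻²
Every term reduces to kg·m⁻¹·s⁻².

Yes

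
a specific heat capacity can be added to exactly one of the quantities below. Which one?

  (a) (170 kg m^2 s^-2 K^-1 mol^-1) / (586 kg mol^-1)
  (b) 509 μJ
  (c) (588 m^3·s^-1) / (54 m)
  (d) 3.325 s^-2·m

Reference: [specific heat capacity] = m²·s⁻²·K⁻¹.
Each option:
  (a) [kg·m²·s⁻²·K⁻¹·mol⁻¹] / [kg·mol⁻¹] = m²·s⁻²·K⁻¹  ← same
  (b) J = N·m = kg·m²·s⁻²
  (c) [m³·s⁻¹] / [m] = m²·s⁻¹
  (d) m·s⁻²
Only (a) matches m²·s⁻²·K⁻¹.

(a)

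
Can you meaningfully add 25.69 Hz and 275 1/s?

Yes

Expand each in SI base units:
  25.69 Hz:  Hz = s⁻¹
  275 1/s:  s⁻¹
Both are s⁻¹, so they have the same dimensions and can be added.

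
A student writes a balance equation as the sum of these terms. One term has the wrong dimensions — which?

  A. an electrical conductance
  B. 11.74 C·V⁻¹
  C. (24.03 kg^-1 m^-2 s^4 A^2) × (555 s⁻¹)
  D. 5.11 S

Work out the base dimensions of each:
  A. [electrical conductance] = kg⁻¹·m⁻²·s³·A²
  B. C·V⁻¹ = s·A·(J·C⁻¹)⁻¹ = kg⁻¹·m⁻²·s⁴·A²
  C. [kg⁻¹·m⁻²·s⁴·A²] · [s⁻¹] = kg⁻¹·m⁻²·s³·A²
  D. S = Ω⁻¹ = kg⁻¹·m⁻²·s³·A²
All reduce to kg⁻¹·m⁻²·s³·A² except B., which is kg⁻¹·m⁻²·s⁴·A².

B.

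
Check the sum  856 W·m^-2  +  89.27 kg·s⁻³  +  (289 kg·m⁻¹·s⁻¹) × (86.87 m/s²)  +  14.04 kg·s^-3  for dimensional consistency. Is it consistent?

Yes

Dimensions:
  856 W·m^-2:  W·m⁻² = J·s⁻¹·m⁻² = kg·s⁻³
  89.27 kg·s⁻³:  kg·s⁻³
  (289 kg·m⁻¹·s⁻¹) × (86.87 m/s²):  [kg·m⁻¹·s⁻¹] · [m·s⁻²] = kg·s⁻³
  14.04 kg·s^-3:  kg·s⁻³
Every term reduces to kg·s⁻³.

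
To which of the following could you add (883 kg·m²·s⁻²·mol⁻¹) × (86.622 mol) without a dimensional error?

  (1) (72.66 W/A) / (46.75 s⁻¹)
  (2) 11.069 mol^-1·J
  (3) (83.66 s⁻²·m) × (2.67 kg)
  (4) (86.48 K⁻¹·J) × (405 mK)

(4)

Reference: [kg·m²·s⁻²·mol⁻¹] · [mol] = kg·m²·s⁻².
Each option:
  (1) [kg·m²·s⁻³·A⁻¹] / [s⁻¹] = kg·m²·s⁻²·A⁻¹
  (2) J·mol⁻¹ = N·m·mol⁻¹ = kg·m²·s⁻²·mol⁻¹
  (3) [m·s⁻²] · [kg] = kg·m·s⁻²
  (4) [kg·m²·s⁻²·K⁻¹] · [K] = kg·m²·s⁻²  ← same
Only (4) matches kg·m²·s⁻².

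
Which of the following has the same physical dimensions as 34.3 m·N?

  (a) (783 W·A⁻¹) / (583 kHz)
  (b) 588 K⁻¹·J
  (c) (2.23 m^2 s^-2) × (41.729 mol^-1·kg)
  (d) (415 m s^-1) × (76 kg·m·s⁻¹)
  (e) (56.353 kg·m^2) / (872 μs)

(d)

Reference: N·m = kg·m·s⁻²·m = kg·m²·s⁻².
Each option:
  (a) [kg·m²·s⁻³·A⁻¹] / [s⁻¹] = kg·m²·s⁻²·A⁻¹
  (b) J·K⁻¹ = N·m·K⁻¹ = kg·m²·s⁻²·K⁻¹
  (c) [m²·s⁻²] · [kg·mol⁻¹] = kg·m²·s⁻²·mol⁻¹
  (d) [m·s⁻¹] · [kg·m·s⁻¹] = kg·m²·s⁻²  ← same
  (e) [kg·m²] / [s] = kg·m²·s⁻¹
Only (d) matches kg·m²·s⁻².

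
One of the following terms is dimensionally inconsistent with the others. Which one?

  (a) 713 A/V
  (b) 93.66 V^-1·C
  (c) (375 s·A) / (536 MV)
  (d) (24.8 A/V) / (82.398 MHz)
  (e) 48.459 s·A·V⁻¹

Dimensions:
  (a) A·V⁻¹ = A·(J·C⁻¹)⁻¹ = kg⁻¹·m⁻²·s³·A²
  (b) C·V⁻¹ = s·A·(J·C⁻¹)⁻¹ = kg⁻¹·m⁻²·s⁴·A²
  (c) [s·A] / [kg·m²·s⁻³·A⁻¹] = kg⁻¹·m⁻²·s⁴·A²
  (d) [kg⁻¹·m⁻²·s³·A²] / [s⁻¹] = kg⁻¹·m⁻²·s⁴·A²
  (e) A·s·V⁻¹ = A·s·(J·C⁻¹)⁻¹ = kg⁻¹·m⁻²·s⁴·A²
All reduce to kg⁻¹·m⁻²·s⁴·A² except (a), which is kg⁻¹·m⁻²·s³·A².

(a)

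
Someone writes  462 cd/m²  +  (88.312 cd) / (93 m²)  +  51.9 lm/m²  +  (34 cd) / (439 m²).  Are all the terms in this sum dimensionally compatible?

Reduce each to base SI dimensions:
  462 cd/m²:  cd·m⁻² = m⁻²·cd
  (88.312 cd) / (93 m²):  [cd] / [m²] = m⁻²·cd
  51.9 lm/m²:  lm·m⁻² = cd·m⁻² = m⁻²·cd
  (34 cd) / (439 m²):  [cd] / [m²] = m⁻²·cd
Every term reduces to m⁻²·cd.

Yes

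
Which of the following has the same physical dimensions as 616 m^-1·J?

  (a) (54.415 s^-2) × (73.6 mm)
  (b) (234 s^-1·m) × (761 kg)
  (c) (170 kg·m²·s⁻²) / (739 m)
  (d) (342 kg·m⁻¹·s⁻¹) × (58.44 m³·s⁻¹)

Reference: J·m⁻¹ = N·m·m⁻¹ = kg·m·s⁻².
Each option:
  (a) [s⁻²] · [m] = m·s⁻²
  (b) [m·s⁻¹] · [kg] = kg·m·s⁻¹
  (c) [kg·m²·s⁻²] / [m] = kg·m·s⁻²  ← same
  (d) [kg·m⁻¹·s⁻¹] · [m³·s⁻¹] = kg·m²·s⁻²
Only (c) matches kg·m·s⁻².

(c)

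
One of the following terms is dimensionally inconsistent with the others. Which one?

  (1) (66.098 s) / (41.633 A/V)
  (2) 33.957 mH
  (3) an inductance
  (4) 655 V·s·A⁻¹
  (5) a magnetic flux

(5)

In SI base units:
  (1) [s] / [kg⁻¹·m⁻²·s³·A²] = kg·m²·s⁻²·A⁻²
  (2) H = V·s·A⁻¹ = kg·m²·s⁻²·A⁻²
  (3) [inductance] = kg·m²·s⁻²·A⁻²
  (4) V·s·A⁻¹ = J·C⁻¹·s·A⁻¹ = kg·m²·s⁻²·A⁻²
  (5) [magnetic flux] = kg·m²·s⁻²·A⁻¹
All reduce to kg·m²·s⁻²·A⁻² except (5), which is kg·m²·s⁻²·A⁻¹.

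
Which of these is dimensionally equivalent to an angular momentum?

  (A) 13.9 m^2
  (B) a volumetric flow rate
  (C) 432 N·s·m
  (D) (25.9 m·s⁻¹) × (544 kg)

(C)

Reference: [angular momentum] = kg·m²·s⁻¹.
Each option:
  (A) m²
  (B) [volumetric flow rate] = m³·s⁻¹
  (C) N·m·s = kg·m·s⁻²·m·s = kg·m²·s⁻¹  ← same
  (D) [m·s⁻¹] · [kg] = kg·m·s⁻¹
Only (C) matches kg·m²·s⁻¹.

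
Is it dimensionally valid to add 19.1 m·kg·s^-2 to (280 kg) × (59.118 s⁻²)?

No

Expand each in SI base units:
  19.1 m·kg·s^-2:  kg·m·s⁻²
  (280 kg) × (59.118 s⁻²):  [kg] · [s⁻²] = kg·s⁻²
kg·m·s⁻² ≠ kg·s⁻², so they cannot be added.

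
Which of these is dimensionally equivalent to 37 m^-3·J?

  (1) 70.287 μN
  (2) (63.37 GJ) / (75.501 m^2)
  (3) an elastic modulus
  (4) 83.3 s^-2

(3)

Reference: J·m⁻³ = N·m·m⁻³ = kg·m⁻¹·s⁻².
Each option:
  (1) N = kg·m·s⁻²
  (2) [kg·m²·s⁻²] / [m²] = kg·s⁻²
  (3) [elastic modulus] = kg·m⁻¹·s⁻²  ← same
  (4) s⁻²
Only (3) matches kg·m⁻¹·s⁻².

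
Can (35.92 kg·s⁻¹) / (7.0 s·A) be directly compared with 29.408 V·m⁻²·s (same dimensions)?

Yes

Expand each in SI base units:
  (35.92 kg·s⁻¹) / (7.0 s·A):  [kg·s⁻¹] / [s·A] = kg·s⁻²·A⁻¹
  29.408 V·m⁻²·s:  V·s·m⁻² = J·C⁻¹·s·m⁻² = kg·s⁻²·A⁻¹
Both are kg·s⁻²·A⁻¹, so they have the same dimensions and can be added.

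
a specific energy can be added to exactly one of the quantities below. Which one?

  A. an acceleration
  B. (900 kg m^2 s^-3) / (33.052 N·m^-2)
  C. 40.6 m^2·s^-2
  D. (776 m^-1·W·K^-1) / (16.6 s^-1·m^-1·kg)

Reference: [specific energy] = m²·s⁻².
Each option:
  A. [acceleration] = m·s⁻²
  B. [kg·m²·s⁻³] / [kg·m⁻¹·s⁻²] = m³·s⁻¹
  C. m²·s⁻²  ← same
  D. [kg·m·s⁻³·K⁻¹] / [kg·m⁻¹·s⁻¹] = m²·s⁻²·K⁻¹
Only C. matches m²·s⁻².

C.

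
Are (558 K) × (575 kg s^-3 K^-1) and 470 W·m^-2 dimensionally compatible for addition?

Reduce each to base SI dimensions:
  (558 K) × (575 kg s^-3 K^-1):  [K] · [kg·s⁻³·K⁻¹] = kg·s⁻³
  470 W·m^-2:  W·m⁻² = J·s⁻¹·m⁻² = kg·s⁻³
Both are kg·s⁻³, so they have the same dimensions and can be added.

Yes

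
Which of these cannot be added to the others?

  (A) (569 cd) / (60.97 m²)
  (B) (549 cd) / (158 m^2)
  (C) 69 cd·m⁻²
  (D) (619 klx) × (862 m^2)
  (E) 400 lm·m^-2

Reduce each to base SI dimensions:
  (A) [cd] / [m²] = m⁻²·cd
  (B) [cd] / [m²] = m⁻²·cd
  (C) cd·m⁻² = m⁻²·cd
  (D) [m⁻²·cd] · [m²] = cd
  (E) lm·m⁻² = cd·m⁻² = m⁻²·cd
All reduce to m⁻²·cd except (D), which is cd.

(D)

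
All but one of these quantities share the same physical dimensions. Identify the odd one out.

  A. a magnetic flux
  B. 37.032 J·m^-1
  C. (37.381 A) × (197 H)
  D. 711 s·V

Reduce each to base SI dimensions:
  A. [magnetic flux] = kg·m²·s⁻²·A⁻¹
  B. J·m⁻¹ = N·m·m⁻¹ = kg·m·s⁻²
  C. [A] · [kg·m²·s⁻²·A⁻²] = kg·m²·s⁻²·A⁻¹
  D. V·s = J·C⁻¹·s = kg·m²·s⁻²·A⁻¹
All reduce to kg·m²·s⁻²·A⁻¹ except B., which is kg·m·s⁻².

B.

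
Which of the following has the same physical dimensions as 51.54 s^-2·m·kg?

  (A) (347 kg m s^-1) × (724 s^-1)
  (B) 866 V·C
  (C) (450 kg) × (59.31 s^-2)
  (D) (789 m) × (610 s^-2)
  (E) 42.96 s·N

Reference: kg·m·s⁻².
Each option:
  (A) [kg·m·s⁻¹] · [s⁻¹] = kg·m·s⁻²  ← same
  (B) C·V = s·A·J·C⁻¹ = kg·m²·s⁻²
  (C) [kg] · [s⁻²] = kg·s⁻²
  (D) [m] · [s⁻²] = m·s⁻²
  (E) N·s = kg·m·s⁻²·s = kg·m·s⁻¹
Only (A) matches kg·m·s⁻².

(A)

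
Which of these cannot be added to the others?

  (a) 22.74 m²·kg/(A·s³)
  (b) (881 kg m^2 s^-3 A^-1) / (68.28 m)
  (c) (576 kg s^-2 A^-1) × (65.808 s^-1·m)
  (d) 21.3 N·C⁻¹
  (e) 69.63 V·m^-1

(a)

Work out the base dimensions of each:
  (a) kg·m²·s⁻³·A⁻¹
  (b) [kg·m²·s⁻³·A⁻¹] / [m] = kg·m·s⁻³·A⁻¹
  (c) [kg·s⁻²·A⁻¹] · [m·s⁻¹] = kg·m·s⁻³·A⁻¹
  (d) N·C⁻¹ = kg·m·s⁻²·(s·A)⁻¹ = kg·m·s⁻³·A⁻¹
  (e) V·m⁻¹ = J·C⁻¹·m⁻¹ = kg·m·s⁻³·A⁻¹
All reduce to kg·m·s⁻³·A⁻¹ except (a), which is kg·m²·s⁻³·A⁻¹.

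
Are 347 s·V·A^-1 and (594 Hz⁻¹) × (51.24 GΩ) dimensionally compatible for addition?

Yes

Reduce each to base SI dimensions:
  347 s·V·A^-1:  V·s·A⁻¹ = J·C⁻¹·s·A⁻¹ = kg·m²·s⁻²·A⁻²
  (594 Hz⁻¹) × (51.24 GΩ):  [s] · [kg·m²·s⁻³·A⁻²] = kg·m²·s⁻²·A⁻²
Both are kg·m²·s⁻²·A⁻², so they have the same dimensions and can be added.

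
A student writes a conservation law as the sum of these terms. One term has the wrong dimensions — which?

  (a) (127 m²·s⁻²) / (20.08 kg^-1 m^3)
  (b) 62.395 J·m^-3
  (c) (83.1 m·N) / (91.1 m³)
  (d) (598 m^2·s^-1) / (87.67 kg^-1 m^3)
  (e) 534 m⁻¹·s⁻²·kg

Work out the base dimensions of each:
  (a) [m²·s⁻²] / [kg⁻¹·m³] = kg·m⁻¹·s⁻²
  (b) J·m⁻³ = N·m·m⁻³ = kg·m⁻¹·s⁻²
  (c) [kg·m²·s⁻²] / [m³] = kg·m⁻¹·s⁻²
  (d) [m²·s⁻¹] / [kg⁻¹·m³] = kg·m⁻¹·s⁻¹
  (e) kg·m⁻¹·s⁻²
All reduce to kg·m⁻¹·s⁻² except (d), which is kg·m⁻¹·s⁻¹.

(d)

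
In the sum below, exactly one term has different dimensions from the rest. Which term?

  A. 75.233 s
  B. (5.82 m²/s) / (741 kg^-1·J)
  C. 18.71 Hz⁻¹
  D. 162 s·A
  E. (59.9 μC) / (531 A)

D.

Reduce each to base SI dimensions:
  A. s
  B. [m²·s⁻¹] / [m²·s⁻²] = s
  C. Hz⁻¹ = (s⁻¹)⁻¹ = s
  D. A·s = s·A
  E. [s·A] / [A] = s
All reduce to s except D., which is s·A.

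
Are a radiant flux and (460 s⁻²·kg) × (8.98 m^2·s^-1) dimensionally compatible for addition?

Work out the base dimensions of each:
  a radiant flux:  [radiant flux] = kg·m²·s⁻³
  (460 s⁻²·kg) × (8.98 m^2·s^-1):  [kg·s⁻²] · [m²·s⁻¹] = kg·m²·s⁻³
Both are kg·m²·s⁻³, so they have the same dimensions and can be added.

Yes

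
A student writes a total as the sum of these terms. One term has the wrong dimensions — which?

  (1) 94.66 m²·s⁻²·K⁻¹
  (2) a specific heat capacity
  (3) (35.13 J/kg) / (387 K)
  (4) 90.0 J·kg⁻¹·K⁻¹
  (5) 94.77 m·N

(5)

Expand each in SI base units:
  (1) m²·s⁻²·K⁻¹
  (2) [specific heat capacity] = m²·s⁻²·K⁻¹
  (3) [m²·s⁻²] / [K] = m²·s⁻²·K⁻¹
  (4) J·kg⁻¹·K⁻¹ = N·m·kg⁻¹·K⁻¹ = m²·s⁻²·K⁻¹
  (5) N·m = kg·m·s⁻²·m = kg·m²·s⁻²
All reduce to m²·s⁻²·K⁻¹ except (5), which is kg·m²·s⁻².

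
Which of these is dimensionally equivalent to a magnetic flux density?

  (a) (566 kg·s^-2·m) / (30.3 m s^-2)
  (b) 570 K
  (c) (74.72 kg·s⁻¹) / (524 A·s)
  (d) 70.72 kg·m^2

Reference: [magnetic flux density] = kg·s⁻²·A⁻¹.
Each option:
  (a) [kg·m·s⁻²] / [m·s⁻²] = kg
  (b) K
  (c) [kg·s⁻¹] / [s·A] = kg·s⁻²·A⁻¹  ← same
  (d) kg·m²
Only (c) matches kg·s⁻²·A⁻¹.

(c)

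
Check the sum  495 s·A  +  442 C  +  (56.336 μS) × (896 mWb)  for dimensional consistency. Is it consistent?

Expand each in SI base units:
  495 s·A:  A·s = s·A
  442 C:  C = s·A
  (56.336 μS) × (896 mWb):  [kg⁻¹·m⁻²·s³·A²] · [kg·m²·s⁻²·A⁻¹] = s·A
Every term reduces to s·A.

Yes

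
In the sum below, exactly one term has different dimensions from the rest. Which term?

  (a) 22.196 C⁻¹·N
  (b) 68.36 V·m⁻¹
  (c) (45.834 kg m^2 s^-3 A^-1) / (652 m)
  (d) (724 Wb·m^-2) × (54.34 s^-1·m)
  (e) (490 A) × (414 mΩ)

Work out the base dimensions of each:
  (a) N·C⁻¹ = kg·m·s⁻²·(s·A)⁻¹ = kg·m·s⁻³·A⁻¹
  (b) V·m⁻¹ = J·C⁻¹·m⁻¹ = kg·m·s⁻³·A⁻¹
  (c) [kg·m²·s⁻³·A⁻¹] / [m] = kg·m·s⁻³·A⁻¹
  (d) [kg·s⁻²·A⁻¹] · [m·s⁻¹] = kg·m·s⁻³·A⁻¹
  (e) [A] · [kg·m²·s⁻³·A⁻²] = kg·m²·s⁻³·A⁻¹
All reduce to kg·m·s⁻³·A⁻¹ except (e), which is kg·m²·s⁻³·A⁻¹.

(e)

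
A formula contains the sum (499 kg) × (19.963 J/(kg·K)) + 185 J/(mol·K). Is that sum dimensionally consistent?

Dimensions:
  (499 kg) × (19.963 J/(kg·K)):  [kg] · [m²·s⁻²·K⁻¹] = kg·m²·s⁻²·K⁻¹
  185 J/(mol·K):  J·mol⁻¹·K⁻¹ = N·m·mol⁻¹·K⁻¹ = kg·m²·s⁻²·K⁻¹·mol⁻¹
kg·m²·s⁻²·K⁻¹ ≠ kg·m²·s⁻²·K⁻¹·mol⁻¹, so they cannot be added.

No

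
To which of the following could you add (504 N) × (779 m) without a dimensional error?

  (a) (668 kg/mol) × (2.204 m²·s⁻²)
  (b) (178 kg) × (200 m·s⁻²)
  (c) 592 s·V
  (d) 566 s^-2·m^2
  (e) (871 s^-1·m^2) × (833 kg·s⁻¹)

(e)

Reference: [kg·m·s⁻²] · [m] = kg·m²·s⁻².
Each option:
  (a) [kg·mol⁻¹] · [m²·s⁻²] = kg·m²·s⁻²·mol⁻¹
  (b) [kg] · [m·s⁻²] = kg·m·s⁻²
  (c) V·s = J·C⁻¹·s = kg·m²·s⁻²·A⁻¹
  (d) m²·s⁻²
  (e) [m²·s⁻¹] · [kg·s⁻¹] = kg·m²·s⁻²  ← same
Only (e) matches kg·m²·s⁻².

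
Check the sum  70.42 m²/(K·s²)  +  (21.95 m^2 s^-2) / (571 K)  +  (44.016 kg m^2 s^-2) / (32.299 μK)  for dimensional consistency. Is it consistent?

No

Expand each in SI base units:
  70.42 m²/(K·s²):  m²·s⁻²·K⁻¹
  (21.95 m^2 s^-2) / (571 K):  [m²·s⁻²] / [K] = m²·s⁻²·K⁻¹
  (44.016 kg m^2 s^-2) / (32.299 μK):  [kg·m²·s⁻²] / [K] = kg·m²·s⁻²·K⁻¹
The terms do not share a single dimension (kg·m²·s⁻²·K⁻¹ vs m²·s⁻²·K⁻¹).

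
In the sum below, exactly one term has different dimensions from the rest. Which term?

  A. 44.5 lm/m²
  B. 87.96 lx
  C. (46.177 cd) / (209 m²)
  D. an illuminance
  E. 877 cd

In SI base units:
  A. lm·m⁻² = cd·m⁻² = m⁻²·cd
  B. lx = lm·m⁻² = m⁻²·cd
  C. [cd] / [m²] = m⁻²·cd
  D. [illuminance] = m⁻²·cd
  E. cd
All reduce to m⁻²·cd except E., which is cd.

E.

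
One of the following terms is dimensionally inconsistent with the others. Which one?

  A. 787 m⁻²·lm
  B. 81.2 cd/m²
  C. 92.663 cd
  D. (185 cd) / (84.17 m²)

C.

Dimensions:
  A. lm·m⁻² = cd·m⁻² = m⁻²·cd
  B. cd·m⁻² = m⁻²·cd
  C. cd
  D. [cd] / [m²] = m⁻²·cd
All reduce to m⁻²·cd except C., which is cd.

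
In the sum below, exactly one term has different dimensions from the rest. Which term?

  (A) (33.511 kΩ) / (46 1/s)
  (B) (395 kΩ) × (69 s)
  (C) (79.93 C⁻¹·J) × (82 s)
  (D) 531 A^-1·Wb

(C)

Work out the base dimensions of each:
  (A) [kg·m²·s⁻³·A⁻²] / [s⁻¹] = kg·m²·s⁻²·A⁻²
  (B) [kg·m²·s⁻³·A⁻²] · [s] = kg·m²·s⁻²·A⁻²
  (C) [kg·m²·s⁻³·A⁻¹] · [s] = kg·m²·s⁻²·A⁻¹
  (D) Wb·A⁻¹ = V·s·A⁻¹ = kg·m²·s⁻²·A⁻²
All reduce to kg·m²·s⁻²·A⁻² except (C), which is kg·m²·s⁻²·A⁻¹.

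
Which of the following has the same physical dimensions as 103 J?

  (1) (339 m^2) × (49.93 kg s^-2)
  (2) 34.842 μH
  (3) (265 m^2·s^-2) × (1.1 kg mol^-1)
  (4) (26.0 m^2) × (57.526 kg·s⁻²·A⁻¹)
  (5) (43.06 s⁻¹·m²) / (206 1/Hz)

Reference: J = N·m = kg·m²·s⁻².
Each option:
  (1) [m²] · [kg·s⁻²] = kg·m²·s⁻²  ← same
  (2) H = V·s·A⁻¹ = kg·m²·s⁻²·A⁻²
  (3) [m²·s⁻²] · [kg·mol⁻¹] = kg·m²·s⁻²·mol⁻¹
  (4) [m²] · [kg·s⁻²·A⁻¹] = kg·m²·s⁻²·A⁻¹
  (5) [m²·s⁻¹] / [s] = m²·s⁻²
Only (1) matches kg·m²·s⁻².

(1)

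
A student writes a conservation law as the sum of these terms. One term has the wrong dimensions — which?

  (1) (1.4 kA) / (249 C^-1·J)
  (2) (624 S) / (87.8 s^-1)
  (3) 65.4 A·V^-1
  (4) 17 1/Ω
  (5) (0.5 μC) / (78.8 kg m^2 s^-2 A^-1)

Dimensions:
  (1) [A] / [kg·m²·s⁻³·A⁻¹] = kg⁻¹·m⁻²·s³·A²
  (2) [kg⁻¹·m⁻²·s³·A²] / [s⁻¹] = kg⁻¹·m⁻²·s⁴·A²
  (3) A·V⁻¹ = A·(J·C⁻¹)⁻¹ = kg⁻¹·m⁻²·s³·A²
  (4) Ω⁻¹ = (V·A⁻¹)⁻¹ = kg⁻¹·m⁻²·s³·A²
  (5) [s·A] / [kg·m²·s⁻²·A⁻¹] = kg⁻¹·m⁻²·s³·A²
All reduce to kg⁻¹·m⁻²·s³·A² except (2), which is kg⁻¹·m⁻²·s⁴·A².

(2)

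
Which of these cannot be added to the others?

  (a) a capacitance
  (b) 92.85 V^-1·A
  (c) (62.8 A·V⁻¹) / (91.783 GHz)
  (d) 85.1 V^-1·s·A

(b)

Reduce each to base SI dimensions:
  (a) [capacitance] = kg⁻¹·m⁻²·s⁴·A²
  (b) A·V⁻¹ = A·(J·C⁻¹)⁻¹ = kg⁻¹·m⁻²·s³·A²
  (c) [kg⁻¹·m⁻²·s³·A²] / [s⁻¹] = kg⁻¹·m⁻²·s⁴·A²
  (d) A·s·V⁻¹ = A·s·(J·C⁻¹)⁻¹ = kg⁻¹·m⁻²·s⁴·A²
All reduce to kg⁻¹·m⁻²·s⁴·A² except (b), which is kg⁻¹·m⁻²·s³·A².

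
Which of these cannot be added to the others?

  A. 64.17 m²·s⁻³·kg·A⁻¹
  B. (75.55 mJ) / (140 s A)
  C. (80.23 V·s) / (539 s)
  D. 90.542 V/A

D.

In SI base units:
  A. kg·m²·s⁻³·A⁻¹
  B. [kg·m²·s⁻²] / [s·A] = kg·m²·s⁻³·A⁻¹
  C. [kg·m²·s⁻²·A⁻¹] / [s] = kg·m²·s⁻³·A⁻¹
  D. V·A⁻¹ = J·C⁻¹·A⁻¹ = kg·m²·s⁻³·A⁻²
All reduce to kg·m²·s⁻³·A⁻¹ except D., which is kg·m²·s⁻³·A⁻².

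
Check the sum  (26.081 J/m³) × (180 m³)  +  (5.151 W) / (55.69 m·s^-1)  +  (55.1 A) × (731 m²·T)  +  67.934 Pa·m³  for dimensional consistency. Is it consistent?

Expand each in SI base units:
  (26.081 J/m³) × (180 m³):  [kg·m⁻¹·s⁻²] · [m³] = kg·m²·s⁻²
  (5.151 W) / (55.69 m·s^-1):  [kg·m²·s⁻³] / [m·s⁻¹] = kg·m·s⁻²
  (55.1 A) × (731 m²·T):  [A] · [kg·m²·s⁻²·A⁻¹] = kg·m²·s⁻²
  67.934 Pa·m³:  Pa·m³ = N·m⁻²·m³ = kg·m²·s⁻²
The terms do not share a single dimension (kg·m²·s⁻² vs kg·m·s⁻²).

No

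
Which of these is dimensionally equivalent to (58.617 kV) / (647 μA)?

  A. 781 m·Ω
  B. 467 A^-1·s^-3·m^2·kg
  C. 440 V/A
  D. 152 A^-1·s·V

Reference: [kg·m²·s⁻³·A⁻¹] / [A] = kg·m²·s⁻³·A⁻².
Each option:
  A. Ω·m = V·A⁻¹·m = kg·m³·s⁻³·A⁻²
  B. kg·m²·s⁻³·A⁻¹
  C. V·A⁻¹ = J·C⁻¹·A⁻¹ = kg·m²·s⁻³·A⁻²  ← same
  D. V·s·A⁻¹ = J·C⁻¹·s·A⁻¹ = kg·m²·s⁻²·A⁻²
Only C. matches kg·m²·s⁻³·A⁻².

C.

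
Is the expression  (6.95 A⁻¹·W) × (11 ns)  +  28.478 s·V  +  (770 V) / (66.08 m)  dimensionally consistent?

Reduce each to base SI dimensions:
  (6.95 A⁻¹·W) × (11 ns):  [kg·m²·s⁻³·A⁻¹] · [s] = kg·m²·s⁻²·A⁻¹
  28.478 s·V:  V·s = J·C⁻¹·s = kg·m²·s⁻²·A⁻¹
  (770 V) / (66.08 m):  [kg·m²·s⁻³·A⁻¹] / [m] = kg·m·s⁻³·A⁻¹
The terms do not share a single dimension (kg·m²·s⁻²·A⁻¹ vs kg·m·s⁻³·A⁻¹).

No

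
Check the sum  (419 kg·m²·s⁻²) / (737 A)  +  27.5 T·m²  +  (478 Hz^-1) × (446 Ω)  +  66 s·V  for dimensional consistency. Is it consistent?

Reduce each to base SI dimensions:
  (419 kg·m²·s⁻²) / (737 A):  [kg·m²·s⁻²] / [A] = kg·m²·s⁻²·A⁻¹
  27.5 T·m²:  T·m² = Wb·m⁻²·m² = kg·m²·s⁻²·A⁻¹
  (478 Hz^-1) × (446 Ω):  [s] · [kg·m²·s⁻³·A⁻²] = kg·m²·s⁻²·A⁻²
  66 s·V:  V·s = J·C⁻¹·s = kg·m²·s⁻²·A⁻¹
The terms do not share a single dimension (kg·m²·s⁻²·A⁻² vs kg·m²·s⁻²·A⁻¹).

No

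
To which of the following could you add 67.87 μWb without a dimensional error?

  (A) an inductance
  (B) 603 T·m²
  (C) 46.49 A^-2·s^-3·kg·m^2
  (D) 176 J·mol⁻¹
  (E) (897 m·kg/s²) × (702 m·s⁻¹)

Reference: Wb = V·s = kg·m²·s⁻²·A⁻¹.
Each option:
  (A) [inductance] = kg·m²·s⁻²·A⁻²
  (B) T·m² = Wb·m⁻²·m² = kg·m²·s⁻²·A⁻¹  ← same
  (C) kg·m²·s⁻³·A⁻²
  (D) J·mol⁻¹ = N·m·mol⁻¹ = kg·m²·s⁻²·mol⁻¹
  (E) [kg·m·s⁻²] · [m·s⁻¹] = kg·m²·s⁻³
Only (B) matches kg·m²·s⁻²·A⁻¹.

(B)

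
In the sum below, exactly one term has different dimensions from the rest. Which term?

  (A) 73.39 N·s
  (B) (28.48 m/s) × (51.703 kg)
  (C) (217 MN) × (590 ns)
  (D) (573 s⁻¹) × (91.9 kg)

(D)

Work out the base dimensions of each:
  (A) N·s = kg·m·s⁻²·s = kg·m·s⁻¹
  (B) [m·s⁻¹] · [kg] = kg·m·s⁻¹
  (C) [kg·m·s⁻²] · [s] = kg·m·s⁻¹
  (D) [s⁻¹] · [kg] = kg·s⁻¹
All reduce to kg·m·s⁻¹ except (D), which is kg·s⁻¹.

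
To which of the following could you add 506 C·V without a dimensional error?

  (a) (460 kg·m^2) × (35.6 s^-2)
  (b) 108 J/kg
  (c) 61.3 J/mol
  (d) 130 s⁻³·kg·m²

(a)

Reference: C·V = s·A·J·C⁻¹ = kg·m²·s⁻².
Each option:
  (a) [kg·m²] · [s⁻²] = kg·m²·s⁻²  ← same
  (b) J·kg⁻¹ = N·m·kg⁻¹ = m²·s⁻²
  (c) J·mol⁻¹ = N·m·mol⁻¹ = kg·m²·s⁻²·mol⁻¹
  (d) kg·m²·s⁻³
Only (a) matches kg·m²·s⁻².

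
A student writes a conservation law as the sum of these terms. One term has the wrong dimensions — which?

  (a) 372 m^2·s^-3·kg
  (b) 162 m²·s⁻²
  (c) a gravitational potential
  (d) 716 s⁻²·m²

(a)

In SI base units:
  (a) kg·m²·s⁻³
  (b) m²·s⁻²
  (c) [gravitational potential] = m²·s⁻²
  (d) m²·s⁻²
All reduce to m²·s⁻² except (a), which is kg·m²·s⁻³.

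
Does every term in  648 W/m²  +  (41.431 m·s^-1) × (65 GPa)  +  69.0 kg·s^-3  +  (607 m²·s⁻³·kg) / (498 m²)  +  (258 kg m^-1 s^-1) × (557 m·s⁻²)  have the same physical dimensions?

Yes

Expand each in SI base units:
  648 W/m²:  W·m⁻² = J·s⁻¹·m⁻² = kg·s⁻³
  (41.431 m·s^-1) × (65 GPa):  [m·s⁻¹] · [kg·m⁻¹·s⁻²] = kg·s⁻³
  69.0 kg·s^-3:  kg·s⁻³
  (607 m²·s⁻³·kg) / (498 m²):  [kg·m²·s⁻³] / [m²] = kg·s⁻³
  (258 kg m^-1 s^-1) × (557 m·s⁻²):  [kg·m⁻¹·s⁻¹] · [m·s⁻²] = kg·s⁻³
Every term reduces to kg·s⁻³.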